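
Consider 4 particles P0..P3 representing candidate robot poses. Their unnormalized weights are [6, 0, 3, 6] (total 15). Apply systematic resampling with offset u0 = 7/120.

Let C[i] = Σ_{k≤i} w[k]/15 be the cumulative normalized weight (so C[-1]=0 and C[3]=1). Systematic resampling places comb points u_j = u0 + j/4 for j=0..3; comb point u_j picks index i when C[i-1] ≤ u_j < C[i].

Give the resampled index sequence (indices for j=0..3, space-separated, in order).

0 0 2 3

C = [2/5, 2/5, 3/5, 1]
j=0: u_0=7/120 ∈ [0, 2/5) → index 0
j=1: u_1=37/120 ∈ [0, 2/5) → index 0
j=2: u_2=67/120 ∈ [2/5, 3/5) → index 2
j=3: u_3=97/120 ∈ [3/5, 1) → index 3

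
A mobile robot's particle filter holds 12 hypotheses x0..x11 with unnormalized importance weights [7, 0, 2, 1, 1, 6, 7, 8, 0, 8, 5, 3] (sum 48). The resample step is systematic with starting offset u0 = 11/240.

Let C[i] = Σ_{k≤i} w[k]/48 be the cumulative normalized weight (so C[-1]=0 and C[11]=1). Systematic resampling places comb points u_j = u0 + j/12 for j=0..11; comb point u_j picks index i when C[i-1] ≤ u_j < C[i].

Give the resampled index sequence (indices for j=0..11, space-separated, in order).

C = [7/48, 7/48, 3/16, 5/24, 11/48, 17/48, 1/2, 2/3, 2/3, 5/6, 15/16, 1]
j=0: u_0=11/240 ∈ [0, 7/48) → index 0
j=1: u_1=31/240 ∈ [0, 7/48) → index 0
j=2: u_2=17/80 ∈ [5/24, 11/48) → index 4
j=3: u_3=71/240 ∈ [11/48, 17/48) → index 5
j=4: u_4=91/240 ∈ [17/48, 1/2) → index 6
j=5: u_5=37/80 ∈ [17/48, 1/2) → index 6
j=6: u_6=131/240 ∈ [1/2, 2/3) → index 7
j=7: u_7=151/240 ∈ [1/2, 2/3) → index 7
j=8: u_8=57/80 ∈ [2/3, 5/6) → index 9
j=9: u_9=191/240 ∈ [2/3, 5/6) → index 9
j=10: u_10=211/240 ∈ [5/6, 15/16) → index 10
j=11: u_11=77/80 ∈ [15/16, 1) → index 11

0 0 4 5 6 6 7 7 9 9 10 11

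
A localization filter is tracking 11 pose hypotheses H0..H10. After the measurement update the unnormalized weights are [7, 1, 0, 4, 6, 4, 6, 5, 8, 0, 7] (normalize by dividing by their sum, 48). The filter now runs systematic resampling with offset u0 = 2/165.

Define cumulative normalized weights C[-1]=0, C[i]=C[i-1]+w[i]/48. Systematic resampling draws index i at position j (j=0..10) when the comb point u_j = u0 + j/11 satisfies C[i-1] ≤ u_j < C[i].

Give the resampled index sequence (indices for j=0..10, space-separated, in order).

C = [7/48, 1/6, 1/6, 1/4, 3/8, 11/24, 7/12, 11/16, 41/48, 41/48, 1]
j=0: u_0=2/165 ∈ [0, 7/48) → index 0
j=1: u_1=17/165 ∈ [0, 7/48) → index 0
j=2: u_2=32/165 ∈ [1/6, 1/4) → index 3
j=3: u_3=47/165 ∈ [1/4, 3/8) → index 4
j=4: u_4=62/165 ∈ [3/8, 11/24) → index 5
j=5: u_5=7/15 ∈ [11/24, 7/12) → index 6
j=6: u_6=92/165 ∈ [11/24, 7/12) → index 6
j=7: u_7=107/165 ∈ [7/12, 11/16) → index 7
j=8: u_8=122/165 ∈ [11/16, 41/48) → index 8
j=9: u_9=137/165 ∈ [11/16, 41/48) → index 8
j=10: u_10=152/165 ∈ [41/48, 1) → index 10

0 0 3 4 5 6 6 7 8 8 10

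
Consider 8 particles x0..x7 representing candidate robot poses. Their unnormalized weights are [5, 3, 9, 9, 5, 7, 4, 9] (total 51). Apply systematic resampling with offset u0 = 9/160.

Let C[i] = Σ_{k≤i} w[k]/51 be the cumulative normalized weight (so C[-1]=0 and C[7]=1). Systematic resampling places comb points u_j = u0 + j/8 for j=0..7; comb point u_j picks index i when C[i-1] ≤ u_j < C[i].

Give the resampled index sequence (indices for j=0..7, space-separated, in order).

C = [5/51, 8/51, 1/3, 26/51, 31/51, 38/51, 14/17, 1]
j=0: u_0=9/160 ∈ [0, 5/51) → index 0
j=1: u_1=29/160 ∈ [8/51, 1/3) → index 2
j=2: u_2=49/160 ∈ [8/51, 1/3) → index 2
j=3: u_3=69/160 ∈ [1/3, 26/51) → index 3
j=4: u_4=89/160 ∈ [26/51, 31/51) → index 4
j=5: u_5=109/160 ∈ [31/51, 38/51) → index 5
j=6: u_6=129/160 ∈ [38/51, 14/17) → index 6
j=7: u_7=149/160 ∈ [14/17, 1) → index 7

0 2 2 3 4 5 6 7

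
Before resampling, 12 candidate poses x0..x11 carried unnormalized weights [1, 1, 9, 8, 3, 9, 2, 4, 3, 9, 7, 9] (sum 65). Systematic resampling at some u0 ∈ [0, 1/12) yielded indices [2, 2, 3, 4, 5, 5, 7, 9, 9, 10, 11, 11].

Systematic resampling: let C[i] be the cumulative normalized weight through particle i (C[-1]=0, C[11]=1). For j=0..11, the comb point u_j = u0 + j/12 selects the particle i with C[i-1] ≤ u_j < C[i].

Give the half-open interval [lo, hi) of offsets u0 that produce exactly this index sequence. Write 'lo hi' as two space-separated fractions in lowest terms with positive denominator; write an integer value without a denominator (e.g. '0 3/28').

11/260 47/780

C = [1/65, 2/65, 11/65, 19/65, 22/65, 31/65, 33/65, 37/65, 8/13, 49/65, 56/65, 1]
j=0 picked index 2: u0 ∈ [2/65, 11/65)
j=1 picked index 2: u0 ∈ [-41/780, 67/780)
j=2 picked index 3: u0 ∈ [1/390, 49/390)
j=3 picked index 4: u0 ∈ [11/260, 23/260)
j=4 picked index 5: u0 ∈ [1/195, 28/195)
j=5 picked index 5: u0 ∈ [-61/780, 47/780)
j=6 picked index 7: u0 ∈ [1/130, 9/130)
j=7 picked index 9: u0 ∈ [5/156, 133/780)
j=8 picked index 9: u0 ∈ [-2/39, 17/195)
j=9 picked index 10: u0 ∈ [1/260, 29/260)
j=10 picked index 11: u0 ∈ [11/390, 1/6)
j=11 picked index 11: u0 ∈ [-43/780, 1/12)
intersection: [11/260, 47/780)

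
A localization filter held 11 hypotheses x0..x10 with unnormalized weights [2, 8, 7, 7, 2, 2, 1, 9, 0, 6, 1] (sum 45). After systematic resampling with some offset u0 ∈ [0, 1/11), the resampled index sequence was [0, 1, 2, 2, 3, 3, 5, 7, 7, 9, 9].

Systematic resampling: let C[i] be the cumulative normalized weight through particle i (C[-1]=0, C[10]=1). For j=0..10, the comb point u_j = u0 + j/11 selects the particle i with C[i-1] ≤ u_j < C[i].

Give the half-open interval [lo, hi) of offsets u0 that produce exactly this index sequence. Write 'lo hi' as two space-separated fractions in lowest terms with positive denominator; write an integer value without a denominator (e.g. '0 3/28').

C = [2/45, 2/9, 17/45, 8/15, 26/45, 28/45, 29/45, 38/45, 38/45, 44/45, 1]
j=0 picked index 0: u0 ∈ [0, 2/45)
j=1 picked index 1: u0 ∈ [-23/495, 13/99)
j=2 picked index 2: u0 ∈ [4/99, 97/495)
j=3 picked index 2: u0 ∈ [-5/99, 52/495)
j=4 picked index 3: u0 ∈ [7/495, 28/165)
j=5 picked index 3: u0 ∈ [-38/495, 13/165)
j=6 picked index 5: u0 ∈ [16/495, 38/495)
j=7 picked index 7: u0 ∈ [4/495, 103/495)
j=8 picked index 7: u0 ∈ [-41/495, 58/495)
j=9 picked index 9: u0 ∈ [13/495, 79/495)
j=10 picked index 9: u0 ∈ [-32/495, 34/495)
intersection: [4/99, 2/45)

4/99 2/45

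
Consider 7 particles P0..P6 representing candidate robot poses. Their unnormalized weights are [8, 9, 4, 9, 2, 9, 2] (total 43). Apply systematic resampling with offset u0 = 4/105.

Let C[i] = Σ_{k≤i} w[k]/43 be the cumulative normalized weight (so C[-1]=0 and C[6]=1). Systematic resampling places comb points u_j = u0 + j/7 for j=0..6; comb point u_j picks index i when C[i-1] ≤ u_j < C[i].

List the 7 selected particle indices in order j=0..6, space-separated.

0 0 1 2 3 5 5

C = [8/43, 17/43, 21/43, 30/43, 32/43, 41/43, 1]
j=0: u_0=4/105 ∈ [0, 8/43) → index 0
j=1: u_1=19/105 ∈ [0, 8/43) → index 0
j=2: u_2=34/105 ∈ [8/43, 17/43) → index 1
j=3: u_3=7/15 ∈ [17/43, 21/43) → index 2
j=4: u_4=64/105 ∈ [21/43, 30/43) → index 3
j=5: u_5=79/105 ∈ [32/43, 41/43) → index 5
j=6: u_6=94/105 ∈ [32/43, 41/43) → index 5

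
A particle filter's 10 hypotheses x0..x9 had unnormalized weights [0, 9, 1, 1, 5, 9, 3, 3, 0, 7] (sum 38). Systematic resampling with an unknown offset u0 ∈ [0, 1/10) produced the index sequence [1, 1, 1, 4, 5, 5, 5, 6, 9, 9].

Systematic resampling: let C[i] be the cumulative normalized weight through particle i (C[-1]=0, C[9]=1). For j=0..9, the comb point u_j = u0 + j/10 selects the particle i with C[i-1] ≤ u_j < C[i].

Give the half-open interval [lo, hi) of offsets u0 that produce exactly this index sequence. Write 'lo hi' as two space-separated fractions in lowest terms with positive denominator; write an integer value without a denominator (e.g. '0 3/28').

C = [0, 9/38, 5/19, 11/38, 8/19, 25/38, 14/19, 31/38, 31/38, 1]
j=0 picked index 1: u0 ∈ [0, 9/38)
j=1 picked index 1: u0 ∈ [-1/10, 13/95)
j=2 picked index 1: u0 ∈ [-1/5, 7/190)
j=3 picked index 4: u0 ∈ [-1/95, 23/190)
j=4 picked index 5: u0 ∈ [2/95, 49/190)
j=5 picked index 5: u0 ∈ [-3/38, 3/19)
j=6 picked index 5: u0 ∈ [-17/95, 11/190)
j=7 picked index 6: u0 ∈ [-4/95, 7/190)
j=8 picked index 9: u0 ∈ [3/190, 1/5)
j=9 picked index 9: u0 ∈ [-8/95, 1/10)
intersection: [2/95, 7/190)

2/95 7/190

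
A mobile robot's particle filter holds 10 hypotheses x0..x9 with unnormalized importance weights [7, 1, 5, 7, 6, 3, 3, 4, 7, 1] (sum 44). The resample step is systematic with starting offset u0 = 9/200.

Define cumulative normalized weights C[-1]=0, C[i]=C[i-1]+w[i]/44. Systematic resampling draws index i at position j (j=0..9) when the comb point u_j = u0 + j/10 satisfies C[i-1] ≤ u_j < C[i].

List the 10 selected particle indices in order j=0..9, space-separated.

0 0 2 3 3 4 5 7 8 8

C = [7/44, 2/11, 13/44, 5/11, 13/22, 29/44, 8/11, 9/11, 43/44, 1]
j=0: u_0=9/200 ∈ [0, 7/44) → index 0
j=1: u_1=29/200 ∈ [0, 7/44) → index 0
j=2: u_2=49/200 ∈ [2/11, 13/44) → index 2
j=3: u_3=69/200 ∈ [13/44, 5/11) → index 3
j=4: u_4=89/200 ∈ [13/44, 5/11) → index 3
j=5: u_5=109/200 ∈ [5/11, 13/22) → index 4
j=6: u_6=129/200 ∈ [13/22, 29/44) → index 5
j=7: u_7=149/200 ∈ [8/11, 9/11) → index 7
j=8: u_8=169/200 ∈ [9/11, 43/44) → index 8
j=9: u_9=189/200 ∈ [9/11, 43/44) → index 8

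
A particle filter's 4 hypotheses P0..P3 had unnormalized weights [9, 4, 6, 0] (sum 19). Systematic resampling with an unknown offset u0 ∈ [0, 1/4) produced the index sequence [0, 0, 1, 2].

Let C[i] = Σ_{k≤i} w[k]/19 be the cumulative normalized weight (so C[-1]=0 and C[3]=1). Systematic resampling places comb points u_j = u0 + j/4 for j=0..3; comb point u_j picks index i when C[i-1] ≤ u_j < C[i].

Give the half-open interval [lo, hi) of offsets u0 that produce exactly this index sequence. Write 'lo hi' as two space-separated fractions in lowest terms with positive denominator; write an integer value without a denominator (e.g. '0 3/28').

C = [9/19, 13/19, 1, 1]
j=0 picked index 0: u0 ∈ [0, 9/19)
j=1 picked index 0: u0 ∈ [-1/4, 17/76)
j=2 picked index 1: u0 ∈ [-1/38, 7/38)
j=3 picked index 2: u0 ∈ [-5/76, 1/4)
intersection: [0, 7/38)

0 7/38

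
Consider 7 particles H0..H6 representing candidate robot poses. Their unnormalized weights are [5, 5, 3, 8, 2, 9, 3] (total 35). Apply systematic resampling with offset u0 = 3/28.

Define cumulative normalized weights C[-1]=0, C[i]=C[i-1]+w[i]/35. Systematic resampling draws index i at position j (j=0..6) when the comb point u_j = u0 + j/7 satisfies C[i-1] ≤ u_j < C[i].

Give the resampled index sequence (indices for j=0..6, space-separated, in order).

C = [1/7, 2/7, 13/35, 3/5, 23/35, 32/35, 1]
j=0: u_0=3/28 ∈ [0, 1/7) → index 0
j=1: u_1=1/4 ∈ [1/7, 2/7) → index 1
j=2: u_2=11/28 ∈ [13/35, 3/5) → index 3
j=3: u_3=15/28 ∈ [13/35, 3/5) → index 3
j=4: u_4=19/28 ∈ [23/35, 32/35) → index 5
j=5: u_5=23/28 ∈ [23/35, 32/35) → index 5
j=6: u_6=27/28 ∈ [32/35, 1) → index 6

0 1 3 3 5 5 6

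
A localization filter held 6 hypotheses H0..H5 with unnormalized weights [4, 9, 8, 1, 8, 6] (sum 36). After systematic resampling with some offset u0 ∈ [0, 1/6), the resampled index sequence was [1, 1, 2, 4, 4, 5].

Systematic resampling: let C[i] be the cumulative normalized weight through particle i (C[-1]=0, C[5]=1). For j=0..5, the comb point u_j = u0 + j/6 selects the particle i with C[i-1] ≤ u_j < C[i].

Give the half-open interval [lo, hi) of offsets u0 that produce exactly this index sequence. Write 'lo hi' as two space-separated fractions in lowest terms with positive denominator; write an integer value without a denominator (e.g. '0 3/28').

C = [1/9, 13/36, 7/12, 11/18, 5/6, 1]
j=0 picked index 1: u0 ∈ [1/9, 13/36)
j=1 picked index 1: u0 ∈ [-1/18, 7/36)
j=2 picked index 2: u0 ∈ [1/36, 1/4)
j=3 picked index 4: u0 ∈ [1/9, 1/3)
j=4 picked index 4: u0 ∈ [-1/18, 1/6)
j=5 picked index 5: u0 ∈ [0, 1/6)
intersection: [1/9, 1/6)

1/9 1/6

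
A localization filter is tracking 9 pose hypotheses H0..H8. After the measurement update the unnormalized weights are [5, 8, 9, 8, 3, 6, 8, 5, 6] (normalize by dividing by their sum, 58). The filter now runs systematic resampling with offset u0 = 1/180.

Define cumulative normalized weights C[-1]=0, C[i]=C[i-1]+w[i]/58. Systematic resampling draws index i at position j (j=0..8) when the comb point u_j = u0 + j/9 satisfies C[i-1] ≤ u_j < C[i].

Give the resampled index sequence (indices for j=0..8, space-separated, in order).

C = [5/58, 13/58, 11/29, 15/29, 33/58, 39/58, 47/58, 26/29, 1]
j=0: u_0=1/180 ∈ [0, 5/58) → index 0
j=1: u_1=7/60 ∈ [5/58, 13/58) → index 1
j=2: u_2=41/180 ∈ [13/58, 11/29) → index 2
j=3: u_3=61/180 ∈ [13/58, 11/29) → index 2
j=4: u_4=9/20 ∈ [11/29, 15/29) → index 3
j=5: u_5=101/180 ∈ [15/29, 33/58) → index 4
j=6: u_6=121/180 ∈ [33/58, 39/58) → index 5
j=7: u_7=47/60 ∈ [39/58, 47/58) → index 6
j=8: u_8=161/180 ∈ [47/58, 26/29) → index 7

0 1 2 2 3 4 5 6 7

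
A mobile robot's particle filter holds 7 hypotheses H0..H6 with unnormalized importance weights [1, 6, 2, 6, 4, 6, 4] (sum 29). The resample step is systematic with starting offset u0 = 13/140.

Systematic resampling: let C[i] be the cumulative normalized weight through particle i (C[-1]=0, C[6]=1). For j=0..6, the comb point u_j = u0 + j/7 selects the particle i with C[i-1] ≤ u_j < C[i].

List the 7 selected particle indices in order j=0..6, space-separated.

C = [1/29, 7/29, 9/29, 15/29, 19/29, 25/29, 1]
j=0: u_0=13/140 ∈ [1/29, 7/29) → index 1
j=1: u_1=33/140 ∈ [1/29, 7/29) → index 1
j=2: u_2=53/140 ∈ [9/29, 15/29) → index 3
j=3: u_3=73/140 ∈ [15/29, 19/29) → index 4
j=4: u_4=93/140 ∈ [19/29, 25/29) → index 5
j=5: u_5=113/140 ∈ [19/29, 25/29) → index 5
j=6: u_6=19/20 ∈ [25/29, 1) → index 6

1 1 3 4 5 5 6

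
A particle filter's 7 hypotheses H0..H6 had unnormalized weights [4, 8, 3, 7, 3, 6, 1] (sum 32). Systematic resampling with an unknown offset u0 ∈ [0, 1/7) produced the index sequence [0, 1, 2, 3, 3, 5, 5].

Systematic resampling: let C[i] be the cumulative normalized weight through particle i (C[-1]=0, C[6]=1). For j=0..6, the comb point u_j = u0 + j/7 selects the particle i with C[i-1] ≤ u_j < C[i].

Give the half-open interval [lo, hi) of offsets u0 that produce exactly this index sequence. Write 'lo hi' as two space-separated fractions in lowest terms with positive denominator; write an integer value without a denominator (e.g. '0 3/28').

C = [1/8, 3/8, 15/32, 11/16, 25/32, 31/32, 1]
j=0 picked index 0: u0 ∈ [0, 1/8)
j=1 picked index 1: u0 ∈ [-1/56, 13/56)
j=2 picked index 2: u0 ∈ [5/56, 41/224)
j=3 picked index 3: u0 ∈ [9/224, 29/112)
j=4 picked index 3: u0 ∈ [-23/224, 13/112)
j=5 picked index 5: u0 ∈ [15/224, 57/224)
j=6 picked index 5: u0 ∈ [-17/224, 25/224)
intersection: [5/56, 25/224)

5/56 25/224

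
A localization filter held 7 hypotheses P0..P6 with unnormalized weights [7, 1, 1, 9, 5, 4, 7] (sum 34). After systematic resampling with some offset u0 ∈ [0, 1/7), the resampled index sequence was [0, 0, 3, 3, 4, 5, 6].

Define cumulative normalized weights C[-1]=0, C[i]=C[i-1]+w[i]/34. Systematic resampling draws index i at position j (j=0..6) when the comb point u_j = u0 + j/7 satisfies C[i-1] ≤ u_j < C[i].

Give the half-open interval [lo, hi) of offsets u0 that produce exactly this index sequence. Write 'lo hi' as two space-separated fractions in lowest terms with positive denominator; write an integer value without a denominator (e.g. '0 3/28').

0 15/238

C = [7/34, 4/17, 9/34, 9/17, 23/34, 27/34, 1]
j=0 picked index 0: u0 ∈ [0, 7/34)
j=1 picked index 0: u0 ∈ [-1/7, 15/238)
j=2 picked index 3: u0 ∈ [-5/238, 29/119)
j=3 picked index 3: u0 ∈ [-39/238, 12/119)
j=4 picked index 4: u0 ∈ [-5/119, 25/238)
j=5 picked index 5: u0 ∈ [-9/238, 19/238)
j=6 picked index 6: u0 ∈ [-15/238, 1/7)
intersection: [0, 15/238)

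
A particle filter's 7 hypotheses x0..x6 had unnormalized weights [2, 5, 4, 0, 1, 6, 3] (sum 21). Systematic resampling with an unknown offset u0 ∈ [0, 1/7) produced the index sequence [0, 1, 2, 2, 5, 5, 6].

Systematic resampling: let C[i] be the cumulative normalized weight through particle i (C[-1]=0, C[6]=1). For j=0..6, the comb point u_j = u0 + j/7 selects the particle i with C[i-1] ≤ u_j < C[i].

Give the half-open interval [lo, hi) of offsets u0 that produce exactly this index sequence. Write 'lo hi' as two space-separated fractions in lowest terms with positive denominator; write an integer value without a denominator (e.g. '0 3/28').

1/21 2/21

C = [2/21, 1/3, 11/21, 11/21, 4/7, 6/7, 1]
j=0 picked index 0: u0 ∈ [0, 2/21)
j=1 picked index 1: u0 ∈ [-1/21, 4/21)
j=2 picked index 2: u0 ∈ [1/21, 5/21)
j=3 picked index 2: u0 ∈ [-2/21, 2/21)
j=4 picked index 5: u0 ∈ [0, 2/7)
j=5 picked index 5: u0 ∈ [-1/7, 1/7)
j=6 picked index 6: u0 ∈ [0, 1/7)
intersection: [1/21, 2/21)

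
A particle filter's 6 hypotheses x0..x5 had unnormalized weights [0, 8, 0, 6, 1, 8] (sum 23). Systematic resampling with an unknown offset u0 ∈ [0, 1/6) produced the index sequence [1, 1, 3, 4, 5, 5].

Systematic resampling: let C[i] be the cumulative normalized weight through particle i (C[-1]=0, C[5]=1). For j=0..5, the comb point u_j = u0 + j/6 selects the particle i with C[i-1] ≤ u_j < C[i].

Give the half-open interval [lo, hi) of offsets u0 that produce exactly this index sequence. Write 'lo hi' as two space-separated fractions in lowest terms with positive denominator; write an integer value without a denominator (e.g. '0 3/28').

5/46 7/46

C = [0, 8/23, 8/23, 14/23, 15/23, 1]
j=0 picked index 1: u0 ∈ [0, 8/23)
j=1 picked index 1: u0 ∈ [-1/6, 25/138)
j=2 picked index 3: u0 ∈ [1/69, 19/69)
j=3 picked index 4: u0 ∈ [5/46, 7/46)
j=4 picked index 5: u0 ∈ [-1/69, 1/3)
j=5 picked index 5: u0 ∈ [-25/138, 1/6)
intersection: [5/46, 7/46)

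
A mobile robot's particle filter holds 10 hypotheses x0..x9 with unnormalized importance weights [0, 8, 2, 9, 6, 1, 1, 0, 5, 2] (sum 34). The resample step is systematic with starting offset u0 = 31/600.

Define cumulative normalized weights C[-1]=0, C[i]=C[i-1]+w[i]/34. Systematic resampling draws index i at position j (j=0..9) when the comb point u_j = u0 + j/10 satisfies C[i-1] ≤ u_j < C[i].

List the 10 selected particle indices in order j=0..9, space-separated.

C = [0, 4/17, 5/17, 19/34, 25/34, 13/17, 27/34, 27/34, 16/17, 1]
j=0: u_0=31/600 ∈ [0, 4/17) → index 1
j=1: u_1=91/600 ∈ [0, 4/17) → index 1
j=2: u_2=151/600 ∈ [4/17, 5/17) → index 2
j=3: u_3=211/600 ∈ [5/17, 19/34) → index 3
j=4: u_4=271/600 ∈ [5/17, 19/34) → index 3
j=5: u_5=331/600 ∈ [5/17, 19/34) → index 3
j=6: u_6=391/600 ∈ [19/34, 25/34) → index 4
j=7: u_7=451/600 ∈ [25/34, 13/17) → index 5
j=8: u_8=511/600 ∈ [27/34, 16/17) → index 8
j=9: u_9=571/600 ∈ [16/17, 1) → index 9

1 1 2 3 3 3 4 5 8 9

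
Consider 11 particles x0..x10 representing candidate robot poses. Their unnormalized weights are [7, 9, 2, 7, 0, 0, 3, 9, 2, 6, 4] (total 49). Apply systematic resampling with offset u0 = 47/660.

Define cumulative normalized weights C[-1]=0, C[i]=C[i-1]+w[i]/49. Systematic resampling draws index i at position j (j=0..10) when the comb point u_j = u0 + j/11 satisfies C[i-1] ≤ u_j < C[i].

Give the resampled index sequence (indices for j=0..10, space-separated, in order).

C = [1/7, 16/49, 18/49, 25/49, 25/49, 25/49, 4/7, 37/49, 39/49, 45/49, 1]
j=0: u_0=47/660 ∈ [0, 1/7) → index 0
j=1: u_1=107/660 ∈ [1/7, 16/49) → index 1
j=2: u_2=167/660 ∈ [1/7, 16/49) → index 1
j=3: u_3=227/660 ∈ [16/49, 18/49) → index 2
j=4: u_4=287/660 ∈ [18/49, 25/49) → index 3
j=5: u_5=347/660 ∈ [25/49, 4/7) → index 6
j=6: u_6=37/60 ∈ [4/7, 37/49) → index 7
j=7: u_7=467/660 ∈ [4/7, 37/49) → index 7
j=8: u_8=527/660 ∈ [39/49, 45/49) → index 9
j=9: u_9=587/660 ∈ [39/49, 45/49) → index 9
j=10: u_10=647/660 ∈ [45/49, 1) → index 10

0 1 1 2 3 6 7 7 9 9 10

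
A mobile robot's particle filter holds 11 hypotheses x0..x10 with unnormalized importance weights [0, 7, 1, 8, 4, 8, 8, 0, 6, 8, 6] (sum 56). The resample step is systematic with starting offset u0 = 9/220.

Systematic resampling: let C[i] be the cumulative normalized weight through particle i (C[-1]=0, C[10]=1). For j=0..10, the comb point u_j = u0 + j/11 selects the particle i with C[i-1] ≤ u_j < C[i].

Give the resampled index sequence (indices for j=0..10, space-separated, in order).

1 2 3 4 5 5 6 8 9 9 10

C = [0, 1/8, 1/7, 2/7, 5/14, 1/2, 9/14, 9/14, 3/4, 25/28, 1]
j=0: u_0=9/220 ∈ [0, 1/8) → index 1
j=1: u_1=29/220 ∈ [1/8, 1/7) → index 2
j=2: u_2=49/220 ∈ [1/7, 2/7) → index 3
j=3: u_3=69/220 ∈ [2/7, 5/14) → index 4
j=4: u_4=89/220 ∈ [5/14, 1/2) → index 5
j=5: u_5=109/220 ∈ [5/14, 1/2) → index 5
j=6: u_6=129/220 ∈ [1/2, 9/14) → index 6
j=7: u_7=149/220 ∈ [9/14, 3/4) → index 8
j=8: u_8=169/220 ∈ [3/4, 25/28) → index 9
j=9: u_9=189/220 ∈ [3/4, 25/28) → index 9
j=10: u_10=19/20 ∈ [25/28, 1) → index 10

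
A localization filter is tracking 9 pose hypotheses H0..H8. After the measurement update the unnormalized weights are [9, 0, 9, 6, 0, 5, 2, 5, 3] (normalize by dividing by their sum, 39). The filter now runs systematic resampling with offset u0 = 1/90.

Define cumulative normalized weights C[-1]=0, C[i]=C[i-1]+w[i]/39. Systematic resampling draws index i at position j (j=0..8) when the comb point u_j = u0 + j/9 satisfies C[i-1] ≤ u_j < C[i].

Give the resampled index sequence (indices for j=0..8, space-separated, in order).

C = [3/13, 3/13, 6/13, 8/13, 8/13, 29/39, 31/39, 12/13, 1]
j=0: u_0=1/90 ∈ [0, 3/13) → index 0
j=1: u_1=11/90 ∈ [0, 3/13) → index 0
j=2: u_2=7/30 ∈ [3/13, 6/13) → index 2
j=3: u_3=31/90 ∈ [3/13, 6/13) → index 2
j=4: u_4=41/90 ∈ [3/13, 6/13) → index 2
j=5: u_5=17/30 ∈ [6/13, 8/13) → index 3
j=6: u_6=61/90 ∈ [8/13, 29/39) → index 5
j=7: u_7=71/90 ∈ [29/39, 31/39) → index 6
j=8: u_8=9/10 ∈ [31/39, 12/13) → index 7

0 0 2 2 2 3 5 6 7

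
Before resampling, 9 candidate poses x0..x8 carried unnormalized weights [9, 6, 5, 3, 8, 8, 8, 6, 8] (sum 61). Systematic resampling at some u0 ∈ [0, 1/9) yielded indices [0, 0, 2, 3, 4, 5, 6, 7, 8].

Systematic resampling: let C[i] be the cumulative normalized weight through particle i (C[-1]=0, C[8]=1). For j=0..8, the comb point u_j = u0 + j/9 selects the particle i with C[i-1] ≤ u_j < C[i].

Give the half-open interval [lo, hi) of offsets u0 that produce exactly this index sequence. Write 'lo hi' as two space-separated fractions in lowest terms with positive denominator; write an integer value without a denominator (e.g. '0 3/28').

13/549 20/549

C = [9/61, 15/61, 20/61, 23/61, 31/61, 39/61, 47/61, 53/61, 1]
j=0 picked index 0: u0 ∈ [0, 9/61)
j=1 picked index 0: u0 ∈ [-1/9, 20/549)
j=2 picked index 2: u0 ∈ [13/549, 58/549)
j=3 picked index 3: u0 ∈ [-1/183, 8/183)
j=4 picked index 4: u0 ∈ [-37/549, 35/549)
j=5 picked index 5: u0 ∈ [-26/549, 46/549)
j=6 picked index 6: u0 ∈ [-5/183, 19/183)
j=7 picked index 7: u0 ∈ [-4/549, 50/549)
j=8 picked index 8: u0 ∈ [-11/549, 1/9)
intersection: [13/549, 20/549)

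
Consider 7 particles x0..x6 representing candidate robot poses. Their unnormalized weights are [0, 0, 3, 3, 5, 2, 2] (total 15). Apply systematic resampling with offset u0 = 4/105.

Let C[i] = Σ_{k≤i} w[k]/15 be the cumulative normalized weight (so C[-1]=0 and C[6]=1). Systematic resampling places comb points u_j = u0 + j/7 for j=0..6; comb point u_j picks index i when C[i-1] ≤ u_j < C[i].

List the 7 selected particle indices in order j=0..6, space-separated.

C = [0, 0, 1/5, 2/5, 11/15, 13/15, 1]
j=0: u_0=4/105 ∈ [0, 1/5) → index 2
j=1: u_1=19/105 ∈ [0, 1/5) → index 2
j=2: u_2=34/105 ∈ [1/5, 2/5) → index 3
j=3: u_3=7/15 ∈ [2/5, 11/15) → index 4
j=4: u_4=64/105 ∈ [2/5, 11/15) → index 4
j=5: u_5=79/105 ∈ [11/15, 13/15) → index 5
j=6: u_6=94/105 ∈ [13/15, 1) → index 6

2 2 3 4 4 5 6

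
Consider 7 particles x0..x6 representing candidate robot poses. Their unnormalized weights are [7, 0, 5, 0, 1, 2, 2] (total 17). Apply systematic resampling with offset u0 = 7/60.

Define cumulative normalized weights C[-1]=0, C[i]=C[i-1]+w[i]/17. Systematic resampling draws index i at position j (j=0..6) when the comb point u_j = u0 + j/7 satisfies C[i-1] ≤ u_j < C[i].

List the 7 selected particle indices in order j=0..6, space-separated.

0 0 0 2 2 5 6

C = [7/17, 7/17, 12/17, 12/17, 13/17, 15/17, 1]
j=0: u_0=7/60 ∈ [0, 7/17) → index 0
j=1: u_1=109/420 ∈ [0, 7/17) → index 0
j=2: u_2=169/420 ∈ [0, 7/17) → index 0
j=3: u_3=229/420 ∈ [7/17, 12/17) → index 2
j=4: u_4=289/420 ∈ [7/17, 12/17) → index 2
j=5: u_5=349/420 ∈ [13/17, 15/17) → index 5
j=6: u_6=409/420 ∈ [15/17, 1) → index 6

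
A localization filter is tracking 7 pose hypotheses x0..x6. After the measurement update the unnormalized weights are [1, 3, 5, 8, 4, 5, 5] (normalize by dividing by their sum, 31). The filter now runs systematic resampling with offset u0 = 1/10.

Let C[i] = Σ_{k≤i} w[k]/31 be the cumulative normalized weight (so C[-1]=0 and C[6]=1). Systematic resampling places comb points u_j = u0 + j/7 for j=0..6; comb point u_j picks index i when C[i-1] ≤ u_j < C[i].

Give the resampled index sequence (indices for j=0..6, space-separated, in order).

C = [1/31, 4/31, 9/31, 17/31, 21/31, 26/31, 1]
j=0: u_0=1/10 ∈ [1/31, 4/31) → index 1
j=1: u_1=17/70 ∈ [4/31, 9/31) → index 2
j=2: u_2=27/70 ∈ [9/31, 17/31) → index 3
j=3: u_3=37/70 ∈ [9/31, 17/31) → index 3
j=4: u_4=47/70 ∈ [17/31, 21/31) → index 4
j=5: u_5=57/70 ∈ [21/31, 26/31) → index 5
j=6: u_6=67/70 ∈ [26/31, 1) → index 6

1 2 3 3 4 5 6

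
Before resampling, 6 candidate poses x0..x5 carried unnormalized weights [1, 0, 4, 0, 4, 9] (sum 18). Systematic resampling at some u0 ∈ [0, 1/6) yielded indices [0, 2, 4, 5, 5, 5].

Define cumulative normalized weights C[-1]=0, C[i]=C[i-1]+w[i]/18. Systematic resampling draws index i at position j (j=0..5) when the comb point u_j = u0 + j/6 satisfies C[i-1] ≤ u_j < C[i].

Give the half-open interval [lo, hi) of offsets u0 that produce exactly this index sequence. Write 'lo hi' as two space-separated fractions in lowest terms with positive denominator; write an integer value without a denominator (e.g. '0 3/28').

0 1/18

C = [1/18, 1/18, 5/18, 5/18, 1/2, 1]
j=0 picked index 0: u0 ∈ [0, 1/18)
j=1 picked index 2: u0 ∈ [-1/9, 1/9)
j=2 picked index 4: u0 ∈ [-1/18, 1/6)
j=3 picked index 5: u0 ∈ [0, 1/2)
j=4 picked index 5: u0 ∈ [-1/6, 1/3)
j=5 picked index 5: u0 ∈ [-1/3, 1/6)
intersection: [0, 1/18)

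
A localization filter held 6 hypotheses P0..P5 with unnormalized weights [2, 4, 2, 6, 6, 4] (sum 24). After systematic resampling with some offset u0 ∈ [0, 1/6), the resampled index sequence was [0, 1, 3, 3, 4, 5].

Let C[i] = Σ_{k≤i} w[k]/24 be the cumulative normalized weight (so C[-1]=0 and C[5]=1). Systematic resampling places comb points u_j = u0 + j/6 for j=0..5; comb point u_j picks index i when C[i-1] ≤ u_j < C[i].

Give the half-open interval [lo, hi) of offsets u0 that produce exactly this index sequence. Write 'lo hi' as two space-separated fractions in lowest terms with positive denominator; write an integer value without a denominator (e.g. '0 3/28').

C = [1/12, 1/4, 1/3, 7/12, 5/6, 1]
j=0 picked index 0: u0 ∈ [0, 1/12)
j=1 picked index 1: u0 ∈ [-1/12, 1/12)
j=2 picked index 3: u0 ∈ [0, 1/4)
j=3 picked index 3: u0 ∈ [-1/6, 1/12)
j=4 picked index 4: u0 ∈ [-1/12, 1/6)
j=5 picked index 5: u0 ∈ [0, 1/6)
intersection: [0, 1/12)

0 1/12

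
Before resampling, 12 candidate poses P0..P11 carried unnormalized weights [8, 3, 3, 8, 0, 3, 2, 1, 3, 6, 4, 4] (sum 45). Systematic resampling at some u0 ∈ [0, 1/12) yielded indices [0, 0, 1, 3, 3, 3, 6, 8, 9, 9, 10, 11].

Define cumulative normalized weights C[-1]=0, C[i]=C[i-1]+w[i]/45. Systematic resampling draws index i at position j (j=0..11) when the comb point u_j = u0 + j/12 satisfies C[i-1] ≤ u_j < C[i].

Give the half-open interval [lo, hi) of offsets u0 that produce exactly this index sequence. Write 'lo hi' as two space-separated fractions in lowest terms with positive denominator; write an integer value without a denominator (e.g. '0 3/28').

C = [8/45, 11/45, 14/45, 22/45, 22/45, 5/9, 3/5, 28/45, 31/45, 37/45, 41/45, 1]
j=0 picked index 0: u0 ∈ [0, 8/45)
j=1 picked index 0: u0 ∈ [-1/12, 17/180)
j=2 picked index 1: u0 ∈ [1/90, 7/90)
j=3 picked index 3: u0 ∈ [11/180, 43/180)
j=4 picked index 3: u0 ∈ [-1/45, 7/45)
j=5 picked index 3: u0 ∈ [-19/180, 13/180)
j=6 picked index 6: u0 ∈ [1/18, 1/10)
j=7 picked index 8: u0 ∈ [7/180, 19/180)
j=8 picked index 9: u0 ∈ [1/45, 7/45)
j=9 picked index 9: u0 ∈ [-11/180, 13/180)
j=10 picked index 10: u0 ∈ [-1/90, 7/90)
j=11 picked index 11: u0 ∈ [-1/180, 1/12)
intersection: [11/180, 13/180)

11/180 13/180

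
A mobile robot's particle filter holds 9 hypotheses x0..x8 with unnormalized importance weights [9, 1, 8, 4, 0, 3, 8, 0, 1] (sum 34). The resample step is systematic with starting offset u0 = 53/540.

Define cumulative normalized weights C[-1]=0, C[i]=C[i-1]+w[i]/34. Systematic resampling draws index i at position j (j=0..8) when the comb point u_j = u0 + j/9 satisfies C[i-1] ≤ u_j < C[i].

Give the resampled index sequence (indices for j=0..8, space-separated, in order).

0 0 2 2 3 5 6 6 8

C = [9/34, 5/17, 9/17, 11/17, 11/17, 25/34, 33/34, 33/34, 1]
j=0: u_0=53/540 ∈ [0, 9/34) → index 0
j=1: u_1=113/540 ∈ [0, 9/34) → index 0
j=2: u_2=173/540 ∈ [5/17, 9/17) → index 2
j=3: u_3=233/540 ∈ [5/17, 9/17) → index 2
j=4: u_4=293/540 ∈ [9/17, 11/17) → index 3
j=5: u_5=353/540 ∈ [11/17, 25/34) → index 5
j=6: u_6=413/540 ∈ [25/34, 33/34) → index 6
j=7: u_7=473/540 ∈ [25/34, 33/34) → index 6
j=8: u_8=533/540 ∈ [33/34, 1) → index 8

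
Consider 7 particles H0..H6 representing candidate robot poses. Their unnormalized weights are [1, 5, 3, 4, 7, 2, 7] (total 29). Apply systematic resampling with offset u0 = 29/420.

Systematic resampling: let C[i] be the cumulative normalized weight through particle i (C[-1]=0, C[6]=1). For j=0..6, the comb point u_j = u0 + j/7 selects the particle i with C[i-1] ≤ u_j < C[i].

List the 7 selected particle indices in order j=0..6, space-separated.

C = [1/29, 6/29, 9/29, 13/29, 20/29, 22/29, 1]
j=0: u_0=29/420 ∈ [1/29, 6/29) → index 1
j=1: u_1=89/420 ∈ [6/29, 9/29) → index 2
j=2: u_2=149/420 ∈ [9/29, 13/29) → index 3
j=3: u_3=209/420 ∈ [13/29, 20/29) → index 4
j=4: u_4=269/420 ∈ [13/29, 20/29) → index 4
j=5: u_5=47/60 ∈ [22/29, 1) → index 6
j=6: u_6=389/420 ∈ [22/29, 1) → index 6

1 2 3 4 4 6 6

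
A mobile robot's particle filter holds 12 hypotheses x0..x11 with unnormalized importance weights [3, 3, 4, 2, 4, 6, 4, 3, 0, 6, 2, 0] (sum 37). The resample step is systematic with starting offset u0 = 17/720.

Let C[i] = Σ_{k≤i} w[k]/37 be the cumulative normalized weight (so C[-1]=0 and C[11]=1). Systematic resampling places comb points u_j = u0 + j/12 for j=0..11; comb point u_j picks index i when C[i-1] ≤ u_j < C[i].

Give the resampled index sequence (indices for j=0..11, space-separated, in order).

C = [3/37, 6/37, 10/37, 12/37, 16/37, 22/37, 26/37, 29/37, 29/37, 35/37, 1, 1]
j=0: u_0=17/720 ∈ [0, 3/37) → index 0
j=1: u_1=77/720 ∈ [3/37, 6/37) → index 1
j=2: u_2=137/720 ∈ [6/37, 10/37) → index 2
j=3: u_3=197/720 ∈ [10/37, 12/37) → index 3
j=4: u_4=257/720 ∈ [12/37, 16/37) → index 4
j=5: u_5=317/720 ∈ [16/37, 22/37) → index 5
j=6: u_6=377/720 ∈ [16/37, 22/37) → index 5
j=7: u_7=437/720 ∈ [22/37, 26/37) → index 6
j=8: u_8=497/720 ∈ [22/37, 26/37) → index 6
j=9: u_9=557/720 ∈ [26/37, 29/37) → index 7
j=10: u_10=617/720 ∈ [29/37, 35/37) → index 9
j=11: u_11=677/720 ∈ [29/37, 35/37) → index 9

0 1 2 3 4 5 5 6 6 7 9 9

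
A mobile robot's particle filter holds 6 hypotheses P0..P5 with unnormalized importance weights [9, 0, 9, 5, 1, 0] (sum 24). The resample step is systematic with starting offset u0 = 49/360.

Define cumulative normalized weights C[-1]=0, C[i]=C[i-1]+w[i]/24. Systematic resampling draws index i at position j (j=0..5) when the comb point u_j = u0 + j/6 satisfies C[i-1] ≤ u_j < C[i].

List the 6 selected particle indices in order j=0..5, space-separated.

C = [3/8, 3/8, 3/4, 23/24, 1, 1]
j=0: u_0=49/360 ∈ [0, 3/8) → index 0
j=1: u_1=109/360 ∈ [0, 3/8) → index 0
j=2: u_2=169/360 ∈ [3/8, 3/4) → index 2
j=3: u_3=229/360 ∈ [3/8, 3/4) → index 2
j=4: u_4=289/360 ∈ [3/4, 23/24) → index 3
j=5: u_5=349/360 ∈ [23/24, 1) → index 4

0 0 2 2 3 4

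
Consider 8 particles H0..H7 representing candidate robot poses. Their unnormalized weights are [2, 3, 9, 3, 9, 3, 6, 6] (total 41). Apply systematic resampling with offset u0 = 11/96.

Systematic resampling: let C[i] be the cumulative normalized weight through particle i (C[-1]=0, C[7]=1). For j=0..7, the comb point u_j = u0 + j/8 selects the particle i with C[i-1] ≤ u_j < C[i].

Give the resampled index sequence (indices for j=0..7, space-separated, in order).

1 2 3 4 4 6 7 7

C = [2/41, 5/41, 14/41, 17/41, 26/41, 29/41, 35/41, 1]
j=0: u_0=11/96 ∈ [2/41, 5/41) → index 1
j=1: u_1=23/96 ∈ [5/41, 14/41) → index 2
j=2: u_2=35/96 ∈ [14/41, 17/41) → index 3
j=3: u_3=47/96 ∈ [17/41, 26/41) → index 4
j=4: u_4=59/96 ∈ [17/41, 26/41) → index 4
j=5: u_5=71/96 ∈ [29/41, 35/41) → index 6
j=6: u_6=83/96 ∈ [35/41, 1) → index 7
j=7: u_7=95/96 ∈ [35/41, 1) → index 7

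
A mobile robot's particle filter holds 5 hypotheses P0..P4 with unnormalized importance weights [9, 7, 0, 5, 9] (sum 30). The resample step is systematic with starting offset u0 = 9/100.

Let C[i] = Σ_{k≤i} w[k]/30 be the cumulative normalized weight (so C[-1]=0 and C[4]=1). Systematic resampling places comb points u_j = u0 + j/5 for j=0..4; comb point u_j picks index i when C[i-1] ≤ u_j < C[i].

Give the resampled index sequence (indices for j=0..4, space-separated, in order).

0 0 1 3 4

C = [3/10, 8/15, 8/15, 7/10, 1]
j=0: u_0=9/100 ∈ [0, 3/10) → index 0
j=1: u_1=29/100 ∈ [0, 3/10) → index 0
j=2: u_2=49/100 ∈ [3/10, 8/15) → index 1
j=3: u_3=69/100 ∈ [8/15, 7/10) → index 3
j=4: u_4=89/100 ∈ [7/10, 1) → index 4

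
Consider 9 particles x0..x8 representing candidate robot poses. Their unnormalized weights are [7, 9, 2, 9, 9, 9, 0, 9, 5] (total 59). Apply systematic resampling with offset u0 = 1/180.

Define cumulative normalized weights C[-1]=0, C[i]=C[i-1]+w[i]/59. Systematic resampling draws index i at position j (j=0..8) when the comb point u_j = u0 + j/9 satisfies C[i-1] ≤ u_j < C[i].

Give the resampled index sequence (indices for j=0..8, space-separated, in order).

C = [7/59, 16/59, 18/59, 27/59, 36/59, 45/59, 45/59, 54/59, 1]
j=0: u_0=1/180 ∈ [0, 7/59) → index 0
j=1: u_1=7/60 ∈ [0, 7/59) → index 0
j=2: u_2=41/180 ∈ [7/59, 16/59) → index 1
j=3: u_3=61/180 ∈ [18/59, 27/59) → index 3
j=4: u_4=9/20 ∈ [18/59, 27/59) → index 3
j=5: u_5=101/180 ∈ [27/59, 36/59) → index 4
j=6: u_6=121/180 ∈ [36/59, 45/59) → index 5
j=7: u_7=47/60 ∈ [45/59, 54/59) → index 7
j=8: u_8=161/180 ∈ [45/59, 54/59) → index 7

0 0 1 3 3 4 5 7 7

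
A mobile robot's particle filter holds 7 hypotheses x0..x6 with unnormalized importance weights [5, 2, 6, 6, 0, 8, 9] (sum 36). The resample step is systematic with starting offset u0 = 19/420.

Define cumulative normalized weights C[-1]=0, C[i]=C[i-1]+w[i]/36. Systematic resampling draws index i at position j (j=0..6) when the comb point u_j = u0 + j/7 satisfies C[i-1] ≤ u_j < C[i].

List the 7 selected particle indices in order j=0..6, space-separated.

0 1 2 3 5 6 6

C = [5/36, 7/36, 13/36, 19/36, 19/36, 3/4, 1]
j=0: u_0=19/420 ∈ [0, 5/36) → index 0
j=1: u_1=79/420 ∈ [5/36, 7/36) → index 1
j=2: u_2=139/420 ∈ [7/36, 13/36) → index 2
j=3: u_3=199/420 ∈ [13/36, 19/36) → index 3
j=4: u_4=37/60 ∈ [19/36, 3/4) → index 5
j=5: u_5=319/420 ∈ [3/4, 1) → index 6
j=6: u_6=379/420 ∈ [3/4, 1) → index 6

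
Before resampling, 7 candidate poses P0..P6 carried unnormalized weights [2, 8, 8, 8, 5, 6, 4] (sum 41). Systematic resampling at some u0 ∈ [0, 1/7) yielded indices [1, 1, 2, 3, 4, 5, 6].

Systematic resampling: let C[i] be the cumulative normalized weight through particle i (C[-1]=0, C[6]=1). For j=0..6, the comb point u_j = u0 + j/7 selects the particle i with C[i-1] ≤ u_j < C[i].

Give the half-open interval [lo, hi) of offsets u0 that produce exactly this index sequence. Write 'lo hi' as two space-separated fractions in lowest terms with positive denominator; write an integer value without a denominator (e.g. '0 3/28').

C = [2/41, 10/41, 18/41, 26/41, 31/41, 37/41, 1]
j=0 picked index 1: u0 ∈ [2/41, 10/41)
j=1 picked index 1: u0 ∈ [-27/287, 29/287)
j=2 picked index 2: u0 ∈ [-12/287, 44/287)
j=3 picked index 3: u0 ∈ [3/287, 59/287)
j=4 picked index 4: u0 ∈ [18/287, 53/287)
j=5 picked index 5: u0 ∈ [12/287, 54/287)
j=6 picked index 6: u0 ∈ [13/287, 1/7)
intersection: [18/287, 29/287)

18/287 29/287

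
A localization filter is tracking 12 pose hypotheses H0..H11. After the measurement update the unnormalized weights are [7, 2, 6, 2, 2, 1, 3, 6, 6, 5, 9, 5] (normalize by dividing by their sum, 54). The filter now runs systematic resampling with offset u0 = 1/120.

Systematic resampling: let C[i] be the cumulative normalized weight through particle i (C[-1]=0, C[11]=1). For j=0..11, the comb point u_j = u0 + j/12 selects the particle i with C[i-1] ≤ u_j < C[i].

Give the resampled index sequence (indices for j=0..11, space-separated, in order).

0 0 2 2 4 6 7 8 9 10 10 11

C = [7/54, 1/6, 5/18, 17/54, 19/54, 10/27, 23/54, 29/54, 35/54, 20/27, 49/54, 1]
j=0: u_0=1/120 ∈ [0, 7/54) → index 0
j=1: u_1=11/120 ∈ [0, 7/54) → index 0
j=2: u_2=7/40 ∈ [1/6, 5/18) → index 2
j=3: u_3=31/120 ∈ [1/6, 5/18) → index 2
j=4: u_4=41/120 ∈ [17/54, 19/54) → index 4
j=5: u_5=17/40 ∈ [10/27, 23/54) → index 6
j=6: u_6=61/120 ∈ [23/54, 29/54) → index 7
j=7: u_7=71/120 ∈ [29/54, 35/54) → index 8
j=8: u_8=27/40 ∈ [35/54, 20/27) → index 9
j=9: u_9=91/120 ∈ [20/27, 49/54) → index 10
j=10: u_10=101/120 ∈ [20/27, 49/54) → index 10
j=11: u_11=37/40 ∈ [49/54, 1) → index 11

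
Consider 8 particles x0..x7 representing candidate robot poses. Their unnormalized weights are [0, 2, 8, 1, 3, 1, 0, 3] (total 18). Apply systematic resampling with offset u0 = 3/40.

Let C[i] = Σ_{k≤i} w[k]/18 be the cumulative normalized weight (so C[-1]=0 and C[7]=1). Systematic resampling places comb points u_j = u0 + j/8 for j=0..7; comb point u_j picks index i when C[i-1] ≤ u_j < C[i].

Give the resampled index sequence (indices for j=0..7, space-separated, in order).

1 2 2 2 3 4 5 7

C = [0, 1/9, 5/9, 11/18, 7/9, 5/6, 5/6, 1]
j=0: u_0=3/40 ∈ [0, 1/9) → index 1
j=1: u_1=1/5 ∈ [1/9, 5/9) → index 2
j=2: u_2=13/40 ∈ [1/9, 5/9) → index 2
j=3: u_3=9/20 ∈ [1/9, 5/9) → index 2
j=4: u_4=23/40 ∈ [5/9, 11/18) → index 3
j=5: u_5=7/10 ∈ [11/18, 7/9) → index 4
j=6: u_6=33/40 ∈ [7/9, 5/6) → index 5
j=7: u_7=19/20 ∈ [5/6, 1) → index 7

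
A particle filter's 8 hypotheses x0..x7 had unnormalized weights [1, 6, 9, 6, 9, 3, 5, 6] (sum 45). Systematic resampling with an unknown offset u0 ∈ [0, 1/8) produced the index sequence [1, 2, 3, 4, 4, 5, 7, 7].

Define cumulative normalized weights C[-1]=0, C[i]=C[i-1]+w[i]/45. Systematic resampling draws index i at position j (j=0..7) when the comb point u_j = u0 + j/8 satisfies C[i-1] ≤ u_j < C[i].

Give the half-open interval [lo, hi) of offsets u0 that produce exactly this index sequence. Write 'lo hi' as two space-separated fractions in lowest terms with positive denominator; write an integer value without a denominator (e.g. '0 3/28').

7/60 1/8

C = [1/45, 7/45, 16/45, 22/45, 31/45, 34/45, 13/15, 1]
j=0 picked index 1: u0 ∈ [1/45, 7/45)
j=1 picked index 2: u0 ∈ [11/360, 83/360)
j=2 picked index 3: u0 ∈ [19/180, 43/180)
j=3 picked index 4: u0 ∈ [41/360, 113/360)
j=4 picked index 4: u0 ∈ [-1/90, 17/90)
j=5 picked index 5: u0 ∈ [23/360, 47/360)
j=6 picked index 7: u0 ∈ [7/60, 1/4)
j=7 picked index 7: u0 ∈ [-1/120, 1/8)
intersection: [7/60, 1/8)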